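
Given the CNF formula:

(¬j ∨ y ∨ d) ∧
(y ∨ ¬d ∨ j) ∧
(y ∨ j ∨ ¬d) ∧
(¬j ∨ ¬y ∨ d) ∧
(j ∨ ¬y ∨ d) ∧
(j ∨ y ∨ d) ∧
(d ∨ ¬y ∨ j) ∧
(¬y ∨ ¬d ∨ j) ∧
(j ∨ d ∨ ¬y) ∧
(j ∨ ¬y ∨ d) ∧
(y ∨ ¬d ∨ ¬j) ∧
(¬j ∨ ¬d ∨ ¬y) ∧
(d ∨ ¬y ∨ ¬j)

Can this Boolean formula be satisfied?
No

No, the formula is not satisfiable.

No assignment of truth values to the variables can make all 13 clauses true simultaneously.

The formula is UNSAT (unsatisfiable).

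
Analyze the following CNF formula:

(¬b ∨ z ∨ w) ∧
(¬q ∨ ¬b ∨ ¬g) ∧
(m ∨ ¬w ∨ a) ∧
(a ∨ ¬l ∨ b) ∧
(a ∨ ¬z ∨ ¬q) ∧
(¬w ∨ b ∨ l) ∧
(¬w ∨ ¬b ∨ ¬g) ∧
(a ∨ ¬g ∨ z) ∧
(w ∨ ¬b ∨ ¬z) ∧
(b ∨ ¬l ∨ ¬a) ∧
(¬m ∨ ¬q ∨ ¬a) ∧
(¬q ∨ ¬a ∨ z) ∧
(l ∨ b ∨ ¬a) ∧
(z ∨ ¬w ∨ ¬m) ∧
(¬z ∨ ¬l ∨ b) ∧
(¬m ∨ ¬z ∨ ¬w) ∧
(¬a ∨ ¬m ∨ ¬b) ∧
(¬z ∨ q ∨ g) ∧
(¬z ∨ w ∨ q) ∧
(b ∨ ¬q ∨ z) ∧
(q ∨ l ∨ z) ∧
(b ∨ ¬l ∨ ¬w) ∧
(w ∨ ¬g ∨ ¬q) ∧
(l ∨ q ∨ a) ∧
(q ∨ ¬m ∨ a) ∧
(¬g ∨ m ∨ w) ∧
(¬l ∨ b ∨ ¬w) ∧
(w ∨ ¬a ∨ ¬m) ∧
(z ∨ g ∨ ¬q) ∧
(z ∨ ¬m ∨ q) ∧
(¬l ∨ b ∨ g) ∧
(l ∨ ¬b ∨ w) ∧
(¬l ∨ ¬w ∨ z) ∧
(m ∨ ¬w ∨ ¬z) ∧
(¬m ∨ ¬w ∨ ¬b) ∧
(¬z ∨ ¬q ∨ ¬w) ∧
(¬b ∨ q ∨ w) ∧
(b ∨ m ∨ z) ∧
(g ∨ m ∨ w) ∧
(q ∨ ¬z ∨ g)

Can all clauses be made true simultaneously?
No

No, the formula is not satisfiable.

No assignment of truth values to the variables can make all 40 clauses true simultaneously.

The formula is UNSAT (unsatisfiable).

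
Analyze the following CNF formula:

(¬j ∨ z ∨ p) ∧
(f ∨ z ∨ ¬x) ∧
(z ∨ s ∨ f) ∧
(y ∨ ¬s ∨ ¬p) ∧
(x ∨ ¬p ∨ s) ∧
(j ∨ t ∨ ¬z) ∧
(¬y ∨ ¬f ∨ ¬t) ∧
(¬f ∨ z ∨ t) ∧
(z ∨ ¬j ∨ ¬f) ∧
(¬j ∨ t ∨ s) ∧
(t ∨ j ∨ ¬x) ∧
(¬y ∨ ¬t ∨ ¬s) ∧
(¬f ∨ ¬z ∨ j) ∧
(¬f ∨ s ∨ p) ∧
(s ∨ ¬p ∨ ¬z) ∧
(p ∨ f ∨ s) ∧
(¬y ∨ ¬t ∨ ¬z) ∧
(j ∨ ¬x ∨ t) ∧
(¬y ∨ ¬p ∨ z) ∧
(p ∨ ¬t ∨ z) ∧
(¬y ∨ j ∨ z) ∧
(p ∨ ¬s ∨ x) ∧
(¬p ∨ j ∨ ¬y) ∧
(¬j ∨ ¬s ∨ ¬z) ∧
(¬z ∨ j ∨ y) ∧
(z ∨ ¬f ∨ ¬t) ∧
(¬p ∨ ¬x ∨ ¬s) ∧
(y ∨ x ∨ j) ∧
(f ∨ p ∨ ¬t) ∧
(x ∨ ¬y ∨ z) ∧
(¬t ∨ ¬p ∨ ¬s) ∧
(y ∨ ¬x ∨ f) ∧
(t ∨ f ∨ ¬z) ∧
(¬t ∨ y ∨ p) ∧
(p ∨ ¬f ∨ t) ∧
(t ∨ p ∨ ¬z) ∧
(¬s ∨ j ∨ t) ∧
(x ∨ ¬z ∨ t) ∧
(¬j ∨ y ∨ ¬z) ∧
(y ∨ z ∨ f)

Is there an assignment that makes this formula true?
No

No, the formula is not satisfiable.

No assignment of truth values to the variables can make all 40 clauses true simultaneously.

The formula is UNSAT (unsatisfiable).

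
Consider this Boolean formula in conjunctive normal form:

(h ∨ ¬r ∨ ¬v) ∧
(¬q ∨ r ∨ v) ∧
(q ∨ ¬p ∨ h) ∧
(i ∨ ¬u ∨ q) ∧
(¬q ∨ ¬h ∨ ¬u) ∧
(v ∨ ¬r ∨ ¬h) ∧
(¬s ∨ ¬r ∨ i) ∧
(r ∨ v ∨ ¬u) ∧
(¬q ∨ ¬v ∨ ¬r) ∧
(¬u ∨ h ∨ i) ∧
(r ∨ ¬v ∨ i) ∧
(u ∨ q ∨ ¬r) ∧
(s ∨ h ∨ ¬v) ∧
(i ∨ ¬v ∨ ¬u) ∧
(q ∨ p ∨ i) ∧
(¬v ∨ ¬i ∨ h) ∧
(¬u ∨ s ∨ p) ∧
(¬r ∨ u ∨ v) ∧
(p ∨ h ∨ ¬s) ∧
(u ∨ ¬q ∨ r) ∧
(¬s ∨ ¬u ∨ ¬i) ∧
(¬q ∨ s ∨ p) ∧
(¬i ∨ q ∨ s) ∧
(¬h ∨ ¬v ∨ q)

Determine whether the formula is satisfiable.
Yes

Yes, the formula is satisfiable.

One satisfying assignment is: v=False, s=False, h=True, i=False, p=True, r=False, u=False, q=False

Verification: With this assignment, all 24 clauses evaluate to true.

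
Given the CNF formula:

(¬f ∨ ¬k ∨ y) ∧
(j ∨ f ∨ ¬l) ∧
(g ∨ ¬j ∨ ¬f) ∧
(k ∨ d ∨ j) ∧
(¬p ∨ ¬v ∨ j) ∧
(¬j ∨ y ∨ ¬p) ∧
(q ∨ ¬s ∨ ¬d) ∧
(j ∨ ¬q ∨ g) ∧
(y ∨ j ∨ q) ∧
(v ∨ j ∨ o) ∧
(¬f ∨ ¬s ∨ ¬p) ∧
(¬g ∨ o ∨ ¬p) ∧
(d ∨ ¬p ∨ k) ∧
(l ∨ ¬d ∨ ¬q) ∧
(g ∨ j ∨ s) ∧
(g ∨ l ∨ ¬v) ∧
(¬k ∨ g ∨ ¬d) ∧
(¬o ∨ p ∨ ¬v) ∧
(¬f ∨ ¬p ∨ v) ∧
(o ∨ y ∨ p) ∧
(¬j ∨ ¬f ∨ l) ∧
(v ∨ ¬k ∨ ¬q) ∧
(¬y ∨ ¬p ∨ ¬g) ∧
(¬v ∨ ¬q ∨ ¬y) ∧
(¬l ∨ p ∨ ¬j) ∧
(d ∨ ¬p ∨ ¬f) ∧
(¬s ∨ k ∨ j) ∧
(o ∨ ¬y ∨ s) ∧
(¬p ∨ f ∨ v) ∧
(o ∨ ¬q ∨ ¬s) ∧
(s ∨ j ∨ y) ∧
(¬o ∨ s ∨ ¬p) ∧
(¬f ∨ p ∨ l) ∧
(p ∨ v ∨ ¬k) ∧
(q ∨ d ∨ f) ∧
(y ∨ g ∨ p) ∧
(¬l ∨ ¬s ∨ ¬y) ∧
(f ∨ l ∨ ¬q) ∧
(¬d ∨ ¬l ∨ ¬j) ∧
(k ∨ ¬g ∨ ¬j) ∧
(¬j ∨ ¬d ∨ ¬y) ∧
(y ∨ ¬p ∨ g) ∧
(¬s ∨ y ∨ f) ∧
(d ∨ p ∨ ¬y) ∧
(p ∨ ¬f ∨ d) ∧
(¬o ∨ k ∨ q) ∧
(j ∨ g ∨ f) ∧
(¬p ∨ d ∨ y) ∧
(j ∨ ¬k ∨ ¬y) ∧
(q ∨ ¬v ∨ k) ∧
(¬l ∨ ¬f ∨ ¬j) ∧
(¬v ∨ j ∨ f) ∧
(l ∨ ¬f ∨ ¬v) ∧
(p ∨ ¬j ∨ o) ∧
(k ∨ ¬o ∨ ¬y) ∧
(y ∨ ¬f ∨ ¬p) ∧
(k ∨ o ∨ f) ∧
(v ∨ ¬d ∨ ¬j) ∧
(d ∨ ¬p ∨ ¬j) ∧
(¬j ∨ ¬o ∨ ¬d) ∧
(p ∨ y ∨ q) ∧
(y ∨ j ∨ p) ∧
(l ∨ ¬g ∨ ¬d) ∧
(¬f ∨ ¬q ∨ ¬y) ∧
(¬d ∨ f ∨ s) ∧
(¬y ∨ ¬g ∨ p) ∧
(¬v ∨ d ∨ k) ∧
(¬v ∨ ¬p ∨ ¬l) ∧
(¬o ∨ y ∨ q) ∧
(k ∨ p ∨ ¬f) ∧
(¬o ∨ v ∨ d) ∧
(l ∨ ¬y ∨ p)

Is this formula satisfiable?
No

No, the formula is not satisfiable.

No assignment of truth values to the variables can make all 72 clauses true simultaneously.

The formula is UNSAT (unsatisfiable).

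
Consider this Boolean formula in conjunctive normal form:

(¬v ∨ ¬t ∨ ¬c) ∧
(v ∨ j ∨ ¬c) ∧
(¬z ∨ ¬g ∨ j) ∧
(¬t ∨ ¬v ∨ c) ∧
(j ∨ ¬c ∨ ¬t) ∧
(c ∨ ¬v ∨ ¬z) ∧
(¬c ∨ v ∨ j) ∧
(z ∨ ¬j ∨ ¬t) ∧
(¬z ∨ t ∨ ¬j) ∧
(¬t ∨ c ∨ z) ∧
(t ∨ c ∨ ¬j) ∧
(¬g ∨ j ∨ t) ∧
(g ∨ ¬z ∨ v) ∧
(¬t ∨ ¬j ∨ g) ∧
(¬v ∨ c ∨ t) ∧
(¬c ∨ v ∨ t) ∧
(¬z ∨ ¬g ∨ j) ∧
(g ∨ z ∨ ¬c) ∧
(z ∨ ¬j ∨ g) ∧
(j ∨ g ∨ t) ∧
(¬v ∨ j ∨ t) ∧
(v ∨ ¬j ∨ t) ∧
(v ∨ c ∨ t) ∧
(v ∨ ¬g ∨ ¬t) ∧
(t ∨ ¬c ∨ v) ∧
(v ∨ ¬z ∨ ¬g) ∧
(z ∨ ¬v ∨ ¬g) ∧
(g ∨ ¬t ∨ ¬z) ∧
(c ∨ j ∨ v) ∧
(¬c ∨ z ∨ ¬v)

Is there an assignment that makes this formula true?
No

No, the formula is not satisfiable.

No assignment of truth values to the variables can make all 30 clauses true simultaneously.

The formula is UNSAT (unsatisfiable).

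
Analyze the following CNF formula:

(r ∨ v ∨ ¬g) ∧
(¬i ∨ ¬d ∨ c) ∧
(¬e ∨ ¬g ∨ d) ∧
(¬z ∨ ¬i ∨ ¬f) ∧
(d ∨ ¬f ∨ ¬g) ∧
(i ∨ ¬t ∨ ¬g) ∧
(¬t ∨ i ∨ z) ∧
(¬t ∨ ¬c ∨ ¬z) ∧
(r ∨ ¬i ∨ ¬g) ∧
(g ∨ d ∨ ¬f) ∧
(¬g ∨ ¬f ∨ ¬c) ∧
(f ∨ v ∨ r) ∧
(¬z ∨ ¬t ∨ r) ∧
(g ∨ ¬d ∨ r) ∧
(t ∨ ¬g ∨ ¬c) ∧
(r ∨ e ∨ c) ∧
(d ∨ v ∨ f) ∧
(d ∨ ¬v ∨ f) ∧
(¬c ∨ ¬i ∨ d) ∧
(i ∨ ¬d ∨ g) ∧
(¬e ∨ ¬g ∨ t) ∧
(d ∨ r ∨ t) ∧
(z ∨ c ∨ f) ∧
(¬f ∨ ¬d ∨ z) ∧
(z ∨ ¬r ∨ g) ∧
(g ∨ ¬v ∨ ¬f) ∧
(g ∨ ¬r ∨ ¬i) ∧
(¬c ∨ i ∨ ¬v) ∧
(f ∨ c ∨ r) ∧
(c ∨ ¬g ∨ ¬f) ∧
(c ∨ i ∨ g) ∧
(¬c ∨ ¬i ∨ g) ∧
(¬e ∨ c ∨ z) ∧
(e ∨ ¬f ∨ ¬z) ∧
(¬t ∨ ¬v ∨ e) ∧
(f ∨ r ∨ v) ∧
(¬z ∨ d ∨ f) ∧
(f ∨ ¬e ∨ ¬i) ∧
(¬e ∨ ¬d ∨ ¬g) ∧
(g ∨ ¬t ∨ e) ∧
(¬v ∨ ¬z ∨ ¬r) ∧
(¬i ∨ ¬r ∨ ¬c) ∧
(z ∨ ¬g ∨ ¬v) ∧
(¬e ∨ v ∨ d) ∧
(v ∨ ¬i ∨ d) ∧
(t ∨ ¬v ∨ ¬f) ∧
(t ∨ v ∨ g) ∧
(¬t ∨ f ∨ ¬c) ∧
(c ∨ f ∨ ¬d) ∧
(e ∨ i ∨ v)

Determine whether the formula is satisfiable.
No

No, the formula is not satisfiable.

No assignment of truth values to the variables can make all 50 clauses true simultaneously.

The formula is UNSAT (unsatisfiable).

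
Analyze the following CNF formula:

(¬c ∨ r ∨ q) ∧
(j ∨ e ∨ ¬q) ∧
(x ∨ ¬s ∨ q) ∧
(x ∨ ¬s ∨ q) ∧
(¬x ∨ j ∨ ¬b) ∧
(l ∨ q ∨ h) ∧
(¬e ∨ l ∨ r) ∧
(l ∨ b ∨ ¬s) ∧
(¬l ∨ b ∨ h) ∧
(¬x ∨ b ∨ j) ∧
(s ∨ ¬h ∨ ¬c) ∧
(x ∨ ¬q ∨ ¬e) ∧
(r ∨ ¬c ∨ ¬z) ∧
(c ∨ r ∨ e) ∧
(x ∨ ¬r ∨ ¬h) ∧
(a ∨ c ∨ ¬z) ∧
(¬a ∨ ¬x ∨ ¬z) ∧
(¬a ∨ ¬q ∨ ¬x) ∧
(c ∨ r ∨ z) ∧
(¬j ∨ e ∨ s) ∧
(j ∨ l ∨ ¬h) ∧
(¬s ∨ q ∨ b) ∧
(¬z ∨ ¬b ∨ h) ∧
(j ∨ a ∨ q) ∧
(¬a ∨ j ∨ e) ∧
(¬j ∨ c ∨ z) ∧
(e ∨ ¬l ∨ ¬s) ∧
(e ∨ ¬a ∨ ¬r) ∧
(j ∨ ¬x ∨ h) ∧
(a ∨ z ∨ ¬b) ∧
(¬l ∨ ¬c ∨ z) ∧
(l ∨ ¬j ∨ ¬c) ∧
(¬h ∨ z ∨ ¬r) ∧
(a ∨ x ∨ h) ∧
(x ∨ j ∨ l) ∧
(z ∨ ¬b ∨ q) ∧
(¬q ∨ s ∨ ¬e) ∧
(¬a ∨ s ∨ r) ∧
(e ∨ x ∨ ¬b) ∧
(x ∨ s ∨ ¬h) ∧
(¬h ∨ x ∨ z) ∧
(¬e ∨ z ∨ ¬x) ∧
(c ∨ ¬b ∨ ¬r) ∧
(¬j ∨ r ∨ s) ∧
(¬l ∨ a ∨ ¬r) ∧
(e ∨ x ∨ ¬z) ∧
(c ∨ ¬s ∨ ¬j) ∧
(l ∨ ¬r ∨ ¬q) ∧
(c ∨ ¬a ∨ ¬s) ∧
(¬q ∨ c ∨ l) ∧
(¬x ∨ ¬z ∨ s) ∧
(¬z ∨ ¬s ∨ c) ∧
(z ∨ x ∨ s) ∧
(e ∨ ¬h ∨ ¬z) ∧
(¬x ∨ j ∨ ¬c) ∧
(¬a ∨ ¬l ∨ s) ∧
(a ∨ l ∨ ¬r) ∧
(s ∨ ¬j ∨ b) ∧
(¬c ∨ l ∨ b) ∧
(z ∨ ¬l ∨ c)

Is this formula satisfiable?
No

No, the formula is not satisfiable.

No assignment of truth values to the variables can make all 60 clauses true simultaneously.

The formula is UNSAT (unsatisfiable).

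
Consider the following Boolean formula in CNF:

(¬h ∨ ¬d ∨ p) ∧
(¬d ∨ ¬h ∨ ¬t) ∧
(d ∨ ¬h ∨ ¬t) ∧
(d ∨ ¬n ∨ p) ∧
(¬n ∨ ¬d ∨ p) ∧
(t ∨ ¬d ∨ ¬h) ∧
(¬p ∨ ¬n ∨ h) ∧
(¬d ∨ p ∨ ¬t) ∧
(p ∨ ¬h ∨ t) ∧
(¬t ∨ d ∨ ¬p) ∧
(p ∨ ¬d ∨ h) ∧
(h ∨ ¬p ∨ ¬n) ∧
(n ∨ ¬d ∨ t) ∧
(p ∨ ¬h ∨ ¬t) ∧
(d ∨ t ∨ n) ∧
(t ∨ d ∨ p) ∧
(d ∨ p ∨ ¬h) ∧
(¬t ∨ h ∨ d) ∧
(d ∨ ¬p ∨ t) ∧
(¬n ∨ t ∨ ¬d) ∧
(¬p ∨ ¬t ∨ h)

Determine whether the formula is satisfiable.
No

No, the formula is not satisfiable.

No assignment of truth values to the variables can make all 21 clauses true simultaneously.

The formula is UNSAT (unsatisfiable).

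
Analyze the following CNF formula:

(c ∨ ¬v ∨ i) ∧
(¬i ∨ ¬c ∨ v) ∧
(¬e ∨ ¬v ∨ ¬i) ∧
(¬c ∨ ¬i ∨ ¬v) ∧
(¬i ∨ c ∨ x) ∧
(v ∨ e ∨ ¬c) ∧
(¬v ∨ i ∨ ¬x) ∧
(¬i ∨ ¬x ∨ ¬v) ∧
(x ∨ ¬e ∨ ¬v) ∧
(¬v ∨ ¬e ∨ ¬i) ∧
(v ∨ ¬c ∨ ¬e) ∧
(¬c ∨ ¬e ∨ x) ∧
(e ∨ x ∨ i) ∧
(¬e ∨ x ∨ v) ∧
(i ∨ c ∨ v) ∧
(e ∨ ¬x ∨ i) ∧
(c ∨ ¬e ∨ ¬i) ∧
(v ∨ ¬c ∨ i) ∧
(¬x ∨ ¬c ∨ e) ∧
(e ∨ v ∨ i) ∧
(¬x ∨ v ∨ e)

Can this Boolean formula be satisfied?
No

No, the formula is not satisfiable.

No assignment of truth values to the variables can make all 21 clauses true simultaneously.

The formula is UNSAT (unsatisfiable).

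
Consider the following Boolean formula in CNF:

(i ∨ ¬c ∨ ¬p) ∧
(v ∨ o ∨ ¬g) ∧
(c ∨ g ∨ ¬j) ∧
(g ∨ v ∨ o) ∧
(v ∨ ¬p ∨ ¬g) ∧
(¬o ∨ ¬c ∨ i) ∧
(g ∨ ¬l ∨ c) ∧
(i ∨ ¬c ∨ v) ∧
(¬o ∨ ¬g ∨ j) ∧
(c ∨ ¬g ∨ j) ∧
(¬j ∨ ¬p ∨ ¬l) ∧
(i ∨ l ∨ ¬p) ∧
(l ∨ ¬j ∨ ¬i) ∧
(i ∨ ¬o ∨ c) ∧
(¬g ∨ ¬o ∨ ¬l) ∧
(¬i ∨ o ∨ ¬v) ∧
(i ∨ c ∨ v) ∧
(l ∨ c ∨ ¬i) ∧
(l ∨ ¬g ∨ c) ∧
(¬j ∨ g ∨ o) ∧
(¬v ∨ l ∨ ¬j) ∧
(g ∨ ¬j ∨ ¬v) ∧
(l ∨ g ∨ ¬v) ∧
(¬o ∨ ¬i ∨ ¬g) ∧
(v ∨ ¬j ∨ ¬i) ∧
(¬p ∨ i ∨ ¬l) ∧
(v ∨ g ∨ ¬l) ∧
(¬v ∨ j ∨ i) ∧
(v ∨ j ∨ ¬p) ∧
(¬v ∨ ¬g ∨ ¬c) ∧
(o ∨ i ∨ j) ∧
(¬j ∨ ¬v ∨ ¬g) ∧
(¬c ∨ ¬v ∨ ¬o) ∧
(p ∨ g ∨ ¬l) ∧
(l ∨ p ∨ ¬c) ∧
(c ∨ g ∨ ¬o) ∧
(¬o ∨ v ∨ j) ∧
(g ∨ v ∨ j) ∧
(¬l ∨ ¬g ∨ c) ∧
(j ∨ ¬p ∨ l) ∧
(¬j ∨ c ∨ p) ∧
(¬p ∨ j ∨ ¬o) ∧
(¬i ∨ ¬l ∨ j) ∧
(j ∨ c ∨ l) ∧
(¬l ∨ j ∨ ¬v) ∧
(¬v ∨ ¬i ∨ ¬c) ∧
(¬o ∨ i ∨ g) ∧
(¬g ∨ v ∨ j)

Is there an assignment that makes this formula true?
No

No, the formula is not satisfiable.

No assignment of truth values to the variables can make all 48 clauses true simultaneously.

The formula is UNSAT (unsatisfiable).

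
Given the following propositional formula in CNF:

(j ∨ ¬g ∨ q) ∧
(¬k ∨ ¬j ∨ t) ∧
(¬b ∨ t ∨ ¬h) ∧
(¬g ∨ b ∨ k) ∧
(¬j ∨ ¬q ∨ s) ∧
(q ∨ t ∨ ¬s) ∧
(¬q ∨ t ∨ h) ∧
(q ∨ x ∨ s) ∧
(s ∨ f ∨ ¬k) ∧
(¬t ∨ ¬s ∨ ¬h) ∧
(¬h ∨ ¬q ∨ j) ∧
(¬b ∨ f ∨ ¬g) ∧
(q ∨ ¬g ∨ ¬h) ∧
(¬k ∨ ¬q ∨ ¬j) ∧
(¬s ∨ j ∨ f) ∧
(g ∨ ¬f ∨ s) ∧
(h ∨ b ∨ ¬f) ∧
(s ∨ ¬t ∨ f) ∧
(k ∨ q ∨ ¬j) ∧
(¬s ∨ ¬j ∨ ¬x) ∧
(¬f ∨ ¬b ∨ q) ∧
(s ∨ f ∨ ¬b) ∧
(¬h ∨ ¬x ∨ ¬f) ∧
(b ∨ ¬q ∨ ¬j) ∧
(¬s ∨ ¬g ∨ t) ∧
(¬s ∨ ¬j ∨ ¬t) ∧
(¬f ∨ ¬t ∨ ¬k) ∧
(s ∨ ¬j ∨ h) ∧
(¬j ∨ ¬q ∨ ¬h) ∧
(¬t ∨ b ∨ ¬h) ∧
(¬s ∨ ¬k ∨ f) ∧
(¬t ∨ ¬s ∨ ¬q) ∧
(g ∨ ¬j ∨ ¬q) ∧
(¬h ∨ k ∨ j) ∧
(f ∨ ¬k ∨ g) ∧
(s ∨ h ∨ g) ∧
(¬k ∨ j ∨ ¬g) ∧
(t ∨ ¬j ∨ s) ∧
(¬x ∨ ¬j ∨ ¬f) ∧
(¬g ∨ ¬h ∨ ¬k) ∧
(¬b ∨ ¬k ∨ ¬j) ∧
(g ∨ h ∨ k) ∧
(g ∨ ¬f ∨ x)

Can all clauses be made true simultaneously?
Yes

Yes, the formula is satisfiable.

One satisfying assignment is: b=True, t=True, s=False, k=False, g=True, j=False, q=True, x=False, f=True, h=False

Verification: With this assignment, all 43 clauses evaluate to true.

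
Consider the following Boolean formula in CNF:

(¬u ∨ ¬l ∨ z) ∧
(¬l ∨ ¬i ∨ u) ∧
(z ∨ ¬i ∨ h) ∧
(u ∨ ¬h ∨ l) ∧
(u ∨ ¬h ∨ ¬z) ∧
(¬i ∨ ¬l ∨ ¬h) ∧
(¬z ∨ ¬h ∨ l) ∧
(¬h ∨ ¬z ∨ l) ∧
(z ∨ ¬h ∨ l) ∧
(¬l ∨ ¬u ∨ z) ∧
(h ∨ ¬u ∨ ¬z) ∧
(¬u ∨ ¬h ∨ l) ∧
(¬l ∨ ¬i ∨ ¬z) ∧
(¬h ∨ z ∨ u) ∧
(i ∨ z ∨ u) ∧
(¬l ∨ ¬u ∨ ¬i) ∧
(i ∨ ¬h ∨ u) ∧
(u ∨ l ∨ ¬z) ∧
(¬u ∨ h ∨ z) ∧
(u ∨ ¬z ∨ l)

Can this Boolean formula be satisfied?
Yes

Yes, the formula is satisfiable.

One satisfying assignment is: u=False, l=True, h=False, i=False, z=True

Verification: With this assignment, all 20 clauses evaluate to true.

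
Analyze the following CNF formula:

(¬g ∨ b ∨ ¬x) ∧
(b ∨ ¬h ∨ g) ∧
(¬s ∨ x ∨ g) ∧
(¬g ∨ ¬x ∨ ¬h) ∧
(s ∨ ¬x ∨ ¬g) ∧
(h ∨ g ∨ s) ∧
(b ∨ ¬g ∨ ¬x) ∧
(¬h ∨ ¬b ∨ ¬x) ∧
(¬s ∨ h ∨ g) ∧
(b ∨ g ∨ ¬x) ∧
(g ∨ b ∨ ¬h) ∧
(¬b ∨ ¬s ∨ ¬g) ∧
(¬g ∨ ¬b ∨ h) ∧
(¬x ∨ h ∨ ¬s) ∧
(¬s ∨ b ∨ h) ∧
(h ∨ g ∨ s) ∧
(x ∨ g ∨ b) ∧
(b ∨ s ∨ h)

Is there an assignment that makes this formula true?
Yes

Yes, the formula is satisfiable.

One satisfying assignment is: h=True, b=False, g=True, x=False, s=False

Verification: With this assignment, all 18 clauses evaluate to true.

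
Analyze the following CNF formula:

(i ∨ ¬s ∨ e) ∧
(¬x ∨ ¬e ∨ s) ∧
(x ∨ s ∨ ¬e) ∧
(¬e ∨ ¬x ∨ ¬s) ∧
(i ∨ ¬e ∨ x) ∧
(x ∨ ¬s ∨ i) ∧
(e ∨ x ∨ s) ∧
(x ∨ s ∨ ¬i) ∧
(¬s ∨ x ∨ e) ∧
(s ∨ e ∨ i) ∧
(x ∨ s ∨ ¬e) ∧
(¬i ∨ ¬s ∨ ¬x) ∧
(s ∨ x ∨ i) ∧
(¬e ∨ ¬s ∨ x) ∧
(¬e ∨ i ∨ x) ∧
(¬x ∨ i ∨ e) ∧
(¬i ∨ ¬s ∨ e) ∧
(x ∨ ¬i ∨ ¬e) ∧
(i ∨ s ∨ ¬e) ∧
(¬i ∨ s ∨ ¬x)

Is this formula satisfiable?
No

No, the formula is not satisfiable.

No assignment of truth values to the variables can make all 20 clauses true simultaneously.

The formula is UNSAT (unsatisfiable).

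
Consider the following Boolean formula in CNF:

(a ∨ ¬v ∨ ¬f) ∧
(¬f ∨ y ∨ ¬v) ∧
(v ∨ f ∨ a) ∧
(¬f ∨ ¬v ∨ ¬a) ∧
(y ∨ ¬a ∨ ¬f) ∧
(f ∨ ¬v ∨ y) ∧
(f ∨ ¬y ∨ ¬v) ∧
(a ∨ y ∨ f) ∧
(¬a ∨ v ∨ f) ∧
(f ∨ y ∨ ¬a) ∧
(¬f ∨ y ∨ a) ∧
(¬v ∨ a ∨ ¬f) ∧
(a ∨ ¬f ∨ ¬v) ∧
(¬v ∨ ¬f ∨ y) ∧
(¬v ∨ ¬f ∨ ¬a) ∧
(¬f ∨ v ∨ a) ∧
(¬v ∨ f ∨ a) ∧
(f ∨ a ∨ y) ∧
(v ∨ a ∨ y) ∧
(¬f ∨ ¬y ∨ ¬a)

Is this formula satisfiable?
No

No, the formula is not satisfiable.

No assignment of truth values to the variables can make all 20 clauses true simultaneously.

The formula is UNSAT (unsatisfiable).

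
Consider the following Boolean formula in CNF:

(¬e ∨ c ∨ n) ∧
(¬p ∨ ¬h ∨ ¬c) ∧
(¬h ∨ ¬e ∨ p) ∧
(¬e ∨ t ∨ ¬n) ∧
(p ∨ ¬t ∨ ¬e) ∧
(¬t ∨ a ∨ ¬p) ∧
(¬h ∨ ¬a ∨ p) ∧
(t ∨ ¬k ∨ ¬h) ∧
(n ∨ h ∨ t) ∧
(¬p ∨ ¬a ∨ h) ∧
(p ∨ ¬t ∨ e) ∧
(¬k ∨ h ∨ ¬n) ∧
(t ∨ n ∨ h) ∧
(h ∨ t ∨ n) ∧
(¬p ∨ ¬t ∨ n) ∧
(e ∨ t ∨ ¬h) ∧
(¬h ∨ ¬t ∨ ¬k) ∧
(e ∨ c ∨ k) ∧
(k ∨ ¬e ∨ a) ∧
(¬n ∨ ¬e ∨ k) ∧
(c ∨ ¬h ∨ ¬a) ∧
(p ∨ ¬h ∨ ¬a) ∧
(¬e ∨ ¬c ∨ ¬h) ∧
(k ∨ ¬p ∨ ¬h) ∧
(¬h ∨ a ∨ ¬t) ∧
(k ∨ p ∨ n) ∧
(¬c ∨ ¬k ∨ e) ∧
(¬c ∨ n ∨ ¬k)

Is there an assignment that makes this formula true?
Yes

Yes, the formula is satisfiable.

One satisfying assignment is: p=False, n=True, a=False, c=True, k=False, h=False, e=False, t=False

Verification: With this assignment, all 28 clauses evaluate to true.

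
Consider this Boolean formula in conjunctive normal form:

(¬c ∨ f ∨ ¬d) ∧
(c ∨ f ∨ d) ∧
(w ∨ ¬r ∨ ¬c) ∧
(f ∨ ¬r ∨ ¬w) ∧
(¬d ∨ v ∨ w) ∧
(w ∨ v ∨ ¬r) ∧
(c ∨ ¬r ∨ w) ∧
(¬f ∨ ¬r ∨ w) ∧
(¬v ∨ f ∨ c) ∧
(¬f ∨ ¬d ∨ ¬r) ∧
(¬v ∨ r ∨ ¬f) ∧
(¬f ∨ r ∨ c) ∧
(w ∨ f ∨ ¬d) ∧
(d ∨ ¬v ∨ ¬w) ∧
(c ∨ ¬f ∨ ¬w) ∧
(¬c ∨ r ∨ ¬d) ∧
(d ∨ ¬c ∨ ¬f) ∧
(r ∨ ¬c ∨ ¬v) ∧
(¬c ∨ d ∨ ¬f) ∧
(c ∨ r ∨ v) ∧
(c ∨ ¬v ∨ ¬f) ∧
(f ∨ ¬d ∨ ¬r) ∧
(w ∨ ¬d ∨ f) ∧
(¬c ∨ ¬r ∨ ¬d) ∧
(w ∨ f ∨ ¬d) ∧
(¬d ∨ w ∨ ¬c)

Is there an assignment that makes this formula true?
Yes

Yes, the formula is satisfiable.

One satisfying assignment is: c=True, f=False, v=False, r=False, d=False, w=False

Verification: With this assignment, all 26 clauses evaluate to true.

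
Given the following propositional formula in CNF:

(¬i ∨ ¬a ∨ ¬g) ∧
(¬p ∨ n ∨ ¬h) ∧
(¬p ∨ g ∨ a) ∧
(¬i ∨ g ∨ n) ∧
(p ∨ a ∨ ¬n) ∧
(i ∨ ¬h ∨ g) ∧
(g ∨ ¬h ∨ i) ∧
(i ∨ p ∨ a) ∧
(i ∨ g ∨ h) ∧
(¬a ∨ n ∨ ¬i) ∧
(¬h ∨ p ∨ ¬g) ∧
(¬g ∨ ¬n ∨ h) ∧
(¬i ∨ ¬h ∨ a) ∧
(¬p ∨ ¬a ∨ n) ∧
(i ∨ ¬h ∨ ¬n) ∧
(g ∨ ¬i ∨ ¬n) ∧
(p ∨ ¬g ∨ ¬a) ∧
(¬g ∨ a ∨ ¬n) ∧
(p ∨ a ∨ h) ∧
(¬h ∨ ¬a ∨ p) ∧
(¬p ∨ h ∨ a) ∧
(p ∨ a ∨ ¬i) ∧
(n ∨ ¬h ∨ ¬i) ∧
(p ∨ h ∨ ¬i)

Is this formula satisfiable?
No

No, the formula is not satisfiable.

No assignment of truth values to the variables can make all 24 clauses true simultaneously.

The formula is UNSAT (unsatisfiable).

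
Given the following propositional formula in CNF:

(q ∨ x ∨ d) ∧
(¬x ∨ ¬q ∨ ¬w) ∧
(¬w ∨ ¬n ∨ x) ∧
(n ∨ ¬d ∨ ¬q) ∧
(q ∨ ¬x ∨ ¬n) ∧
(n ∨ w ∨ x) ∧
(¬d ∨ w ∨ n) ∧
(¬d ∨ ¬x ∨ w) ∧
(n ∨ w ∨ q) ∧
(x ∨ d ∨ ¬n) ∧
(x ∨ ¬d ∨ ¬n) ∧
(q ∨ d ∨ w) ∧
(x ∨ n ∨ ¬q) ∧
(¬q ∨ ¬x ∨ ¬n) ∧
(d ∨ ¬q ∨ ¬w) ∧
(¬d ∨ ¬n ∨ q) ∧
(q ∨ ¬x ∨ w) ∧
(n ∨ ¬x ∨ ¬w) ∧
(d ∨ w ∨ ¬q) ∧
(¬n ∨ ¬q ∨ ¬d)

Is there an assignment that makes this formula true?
Yes

Yes, the formula is satisfiable.

One satisfying assignment is: d=True, x=False, w=True, n=False, q=False

Verification: With this assignment, all 20 clauses evaluate to true.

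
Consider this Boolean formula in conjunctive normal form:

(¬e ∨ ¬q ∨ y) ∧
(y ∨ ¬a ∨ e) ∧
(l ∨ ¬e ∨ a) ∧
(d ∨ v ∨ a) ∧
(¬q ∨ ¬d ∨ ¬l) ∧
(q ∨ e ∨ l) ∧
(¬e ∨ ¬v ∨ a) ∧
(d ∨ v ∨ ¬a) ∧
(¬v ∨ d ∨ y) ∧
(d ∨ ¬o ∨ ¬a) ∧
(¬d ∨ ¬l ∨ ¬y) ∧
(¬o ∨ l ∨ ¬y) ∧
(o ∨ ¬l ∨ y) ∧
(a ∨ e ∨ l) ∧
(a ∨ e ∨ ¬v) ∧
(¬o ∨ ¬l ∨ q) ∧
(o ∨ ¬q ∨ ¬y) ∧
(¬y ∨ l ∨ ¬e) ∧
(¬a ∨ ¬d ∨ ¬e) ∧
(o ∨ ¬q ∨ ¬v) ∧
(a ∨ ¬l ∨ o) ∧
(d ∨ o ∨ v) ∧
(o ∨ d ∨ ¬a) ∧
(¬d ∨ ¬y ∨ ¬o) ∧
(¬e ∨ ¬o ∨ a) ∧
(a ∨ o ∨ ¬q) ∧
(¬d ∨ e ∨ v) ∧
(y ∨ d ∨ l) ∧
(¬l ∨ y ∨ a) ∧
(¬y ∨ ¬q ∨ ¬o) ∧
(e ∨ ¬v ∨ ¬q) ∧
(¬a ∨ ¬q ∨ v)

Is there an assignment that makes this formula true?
No

No, the formula is not satisfiable.

No assignment of truth values to the variables can make all 32 clauses true simultaneously.

The formula is UNSAT (unsatisfiable).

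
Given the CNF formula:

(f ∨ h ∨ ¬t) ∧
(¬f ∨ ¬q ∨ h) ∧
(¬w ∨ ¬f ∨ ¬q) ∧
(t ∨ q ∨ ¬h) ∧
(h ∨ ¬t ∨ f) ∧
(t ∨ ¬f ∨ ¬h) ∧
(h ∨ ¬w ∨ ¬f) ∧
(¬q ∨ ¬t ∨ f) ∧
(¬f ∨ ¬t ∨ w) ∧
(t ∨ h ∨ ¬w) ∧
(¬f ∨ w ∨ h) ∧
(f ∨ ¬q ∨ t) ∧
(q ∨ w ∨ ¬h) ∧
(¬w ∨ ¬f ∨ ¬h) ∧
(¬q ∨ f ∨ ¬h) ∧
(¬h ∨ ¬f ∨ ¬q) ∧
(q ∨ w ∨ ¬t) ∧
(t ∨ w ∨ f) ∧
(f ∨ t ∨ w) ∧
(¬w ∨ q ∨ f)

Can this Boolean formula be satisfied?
No

No, the formula is not satisfiable.

No assignment of truth values to the variables can make all 20 clauses true simultaneously.

The formula is UNSAT (unsatisfiable).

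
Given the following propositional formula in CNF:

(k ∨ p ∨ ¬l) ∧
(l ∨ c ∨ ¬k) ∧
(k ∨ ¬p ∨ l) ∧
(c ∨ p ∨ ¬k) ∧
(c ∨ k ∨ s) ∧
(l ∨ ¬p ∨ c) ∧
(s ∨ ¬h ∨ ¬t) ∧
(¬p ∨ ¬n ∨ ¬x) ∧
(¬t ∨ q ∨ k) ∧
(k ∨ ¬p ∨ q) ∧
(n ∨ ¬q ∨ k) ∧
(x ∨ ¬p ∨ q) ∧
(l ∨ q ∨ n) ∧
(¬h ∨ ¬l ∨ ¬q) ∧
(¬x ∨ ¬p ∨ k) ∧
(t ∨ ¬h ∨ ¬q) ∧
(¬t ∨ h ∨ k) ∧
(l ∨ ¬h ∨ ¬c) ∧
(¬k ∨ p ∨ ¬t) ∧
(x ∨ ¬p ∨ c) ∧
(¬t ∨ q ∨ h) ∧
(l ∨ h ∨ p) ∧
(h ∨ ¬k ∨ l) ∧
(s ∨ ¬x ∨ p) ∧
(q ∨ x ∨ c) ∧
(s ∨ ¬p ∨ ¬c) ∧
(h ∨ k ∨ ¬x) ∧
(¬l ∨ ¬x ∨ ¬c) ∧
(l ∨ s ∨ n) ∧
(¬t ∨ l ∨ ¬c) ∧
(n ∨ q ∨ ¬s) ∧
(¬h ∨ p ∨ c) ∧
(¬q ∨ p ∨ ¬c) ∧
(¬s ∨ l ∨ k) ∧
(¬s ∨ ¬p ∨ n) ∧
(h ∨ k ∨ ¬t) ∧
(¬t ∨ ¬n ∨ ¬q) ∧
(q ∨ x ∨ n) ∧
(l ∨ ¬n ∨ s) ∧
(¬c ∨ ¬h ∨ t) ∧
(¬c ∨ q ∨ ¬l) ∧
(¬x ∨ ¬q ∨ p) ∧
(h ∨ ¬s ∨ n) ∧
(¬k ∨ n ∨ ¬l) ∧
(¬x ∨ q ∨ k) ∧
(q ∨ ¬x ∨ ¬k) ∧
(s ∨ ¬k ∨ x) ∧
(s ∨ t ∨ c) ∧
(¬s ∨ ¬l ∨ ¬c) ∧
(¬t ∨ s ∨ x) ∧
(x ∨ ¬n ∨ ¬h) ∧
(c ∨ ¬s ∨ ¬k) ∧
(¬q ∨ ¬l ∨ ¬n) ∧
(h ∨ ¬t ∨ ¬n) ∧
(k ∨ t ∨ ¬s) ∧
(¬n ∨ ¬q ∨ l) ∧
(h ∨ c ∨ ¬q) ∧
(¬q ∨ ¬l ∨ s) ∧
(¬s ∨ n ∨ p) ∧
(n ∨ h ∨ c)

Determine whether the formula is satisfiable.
No

No, the formula is not satisfiable.

No assignment of truth values to the variables can make all 60 clauses true simultaneously.

The formula is UNSAT (unsatisfiable).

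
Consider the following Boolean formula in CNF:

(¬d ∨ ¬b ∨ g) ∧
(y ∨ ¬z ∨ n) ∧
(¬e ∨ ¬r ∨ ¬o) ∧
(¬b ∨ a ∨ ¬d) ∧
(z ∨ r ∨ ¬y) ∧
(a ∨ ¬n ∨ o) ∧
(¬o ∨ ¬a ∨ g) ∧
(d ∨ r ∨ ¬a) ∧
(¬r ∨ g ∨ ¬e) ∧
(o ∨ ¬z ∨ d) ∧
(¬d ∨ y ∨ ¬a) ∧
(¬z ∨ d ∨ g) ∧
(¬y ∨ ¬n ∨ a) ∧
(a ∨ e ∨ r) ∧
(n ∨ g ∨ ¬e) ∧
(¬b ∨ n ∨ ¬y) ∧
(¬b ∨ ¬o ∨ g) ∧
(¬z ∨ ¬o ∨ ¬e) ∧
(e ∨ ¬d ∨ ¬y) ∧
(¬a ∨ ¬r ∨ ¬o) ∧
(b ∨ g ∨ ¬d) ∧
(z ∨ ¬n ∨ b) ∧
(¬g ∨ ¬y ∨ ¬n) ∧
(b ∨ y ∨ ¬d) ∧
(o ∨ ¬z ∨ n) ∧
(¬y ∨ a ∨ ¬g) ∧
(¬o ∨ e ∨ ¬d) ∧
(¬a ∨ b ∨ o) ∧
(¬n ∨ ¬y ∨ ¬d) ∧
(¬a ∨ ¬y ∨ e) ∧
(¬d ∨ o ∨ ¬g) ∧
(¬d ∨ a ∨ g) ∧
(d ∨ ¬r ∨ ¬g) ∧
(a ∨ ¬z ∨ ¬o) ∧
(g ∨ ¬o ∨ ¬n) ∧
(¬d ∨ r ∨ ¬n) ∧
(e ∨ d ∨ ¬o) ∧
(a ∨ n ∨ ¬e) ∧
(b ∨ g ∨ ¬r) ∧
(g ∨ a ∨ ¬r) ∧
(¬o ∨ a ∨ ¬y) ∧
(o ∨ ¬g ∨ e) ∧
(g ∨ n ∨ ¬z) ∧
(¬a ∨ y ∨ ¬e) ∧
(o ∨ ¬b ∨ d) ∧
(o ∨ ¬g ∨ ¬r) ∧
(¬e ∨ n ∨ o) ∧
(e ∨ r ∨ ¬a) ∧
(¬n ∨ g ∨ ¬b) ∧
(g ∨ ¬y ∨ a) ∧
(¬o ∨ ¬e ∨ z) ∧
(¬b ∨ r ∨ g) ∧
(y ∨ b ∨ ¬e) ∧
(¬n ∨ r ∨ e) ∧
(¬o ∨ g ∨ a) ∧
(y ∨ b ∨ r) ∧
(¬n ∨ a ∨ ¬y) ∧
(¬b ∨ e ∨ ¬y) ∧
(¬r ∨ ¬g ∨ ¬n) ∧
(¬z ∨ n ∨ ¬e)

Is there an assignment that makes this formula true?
No

No, the formula is not satisfiable.

No assignment of truth values to the variables can make all 60 clauses true simultaneously.

The formula is UNSAT (unsatisfiable).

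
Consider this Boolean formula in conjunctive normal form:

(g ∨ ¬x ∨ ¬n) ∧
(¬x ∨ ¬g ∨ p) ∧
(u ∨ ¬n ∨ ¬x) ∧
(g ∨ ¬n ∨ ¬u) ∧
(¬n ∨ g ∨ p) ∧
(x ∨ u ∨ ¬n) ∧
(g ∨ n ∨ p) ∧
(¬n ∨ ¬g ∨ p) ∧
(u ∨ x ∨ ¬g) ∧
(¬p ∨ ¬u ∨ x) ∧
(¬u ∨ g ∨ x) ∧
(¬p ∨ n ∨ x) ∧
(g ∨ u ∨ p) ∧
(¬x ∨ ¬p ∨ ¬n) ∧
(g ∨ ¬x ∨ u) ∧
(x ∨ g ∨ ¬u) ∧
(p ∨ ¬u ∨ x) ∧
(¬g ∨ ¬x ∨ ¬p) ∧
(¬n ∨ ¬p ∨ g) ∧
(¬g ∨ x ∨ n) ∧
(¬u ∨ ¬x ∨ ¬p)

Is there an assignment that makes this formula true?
No

No, the formula is not satisfiable.

No assignment of truth values to the variables can make all 21 clauses true simultaneously.

The formula is UNSAT (unsatisfiable).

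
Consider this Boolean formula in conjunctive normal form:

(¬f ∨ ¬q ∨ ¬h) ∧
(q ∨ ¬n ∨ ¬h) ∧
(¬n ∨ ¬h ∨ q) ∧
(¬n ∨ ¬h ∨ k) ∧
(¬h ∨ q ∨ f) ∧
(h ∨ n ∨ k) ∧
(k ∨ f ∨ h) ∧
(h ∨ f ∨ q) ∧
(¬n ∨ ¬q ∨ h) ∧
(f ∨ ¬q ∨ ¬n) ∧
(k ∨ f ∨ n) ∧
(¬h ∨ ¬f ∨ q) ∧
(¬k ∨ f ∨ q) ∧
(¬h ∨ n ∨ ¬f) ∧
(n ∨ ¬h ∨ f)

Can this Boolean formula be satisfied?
Yes

Yes, the formula is satisfiable.

One satisfying assignment is: k=False, h=False, n=True, q=False, f=True

Verification: With this assignment, all 15 clauses evaluate to true.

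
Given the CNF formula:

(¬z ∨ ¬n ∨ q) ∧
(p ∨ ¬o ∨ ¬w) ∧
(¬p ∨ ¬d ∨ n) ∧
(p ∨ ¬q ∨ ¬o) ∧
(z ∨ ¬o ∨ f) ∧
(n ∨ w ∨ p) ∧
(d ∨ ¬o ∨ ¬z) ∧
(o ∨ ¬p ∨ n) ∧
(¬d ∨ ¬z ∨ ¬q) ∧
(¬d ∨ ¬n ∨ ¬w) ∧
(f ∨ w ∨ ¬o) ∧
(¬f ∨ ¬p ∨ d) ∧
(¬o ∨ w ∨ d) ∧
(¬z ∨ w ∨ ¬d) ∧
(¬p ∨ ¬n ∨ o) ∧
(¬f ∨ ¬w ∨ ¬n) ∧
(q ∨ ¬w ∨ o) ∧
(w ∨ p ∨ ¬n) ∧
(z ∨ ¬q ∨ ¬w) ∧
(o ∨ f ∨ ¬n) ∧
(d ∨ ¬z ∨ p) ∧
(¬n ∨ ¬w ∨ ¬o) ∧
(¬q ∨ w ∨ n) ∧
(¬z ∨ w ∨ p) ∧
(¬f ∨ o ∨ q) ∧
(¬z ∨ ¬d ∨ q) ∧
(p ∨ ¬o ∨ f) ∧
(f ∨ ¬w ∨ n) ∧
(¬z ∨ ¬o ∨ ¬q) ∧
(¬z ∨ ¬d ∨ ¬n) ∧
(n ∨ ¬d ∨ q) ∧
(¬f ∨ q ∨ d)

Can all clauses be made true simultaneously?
Yes

Yes, the formula is satisfiable.

One satisfying assignment is: f=True, n=True, w=False, d=True, q=False, o=True, z=False, p=True

Verification: With this assignment, all 32 clauses evaluate to true.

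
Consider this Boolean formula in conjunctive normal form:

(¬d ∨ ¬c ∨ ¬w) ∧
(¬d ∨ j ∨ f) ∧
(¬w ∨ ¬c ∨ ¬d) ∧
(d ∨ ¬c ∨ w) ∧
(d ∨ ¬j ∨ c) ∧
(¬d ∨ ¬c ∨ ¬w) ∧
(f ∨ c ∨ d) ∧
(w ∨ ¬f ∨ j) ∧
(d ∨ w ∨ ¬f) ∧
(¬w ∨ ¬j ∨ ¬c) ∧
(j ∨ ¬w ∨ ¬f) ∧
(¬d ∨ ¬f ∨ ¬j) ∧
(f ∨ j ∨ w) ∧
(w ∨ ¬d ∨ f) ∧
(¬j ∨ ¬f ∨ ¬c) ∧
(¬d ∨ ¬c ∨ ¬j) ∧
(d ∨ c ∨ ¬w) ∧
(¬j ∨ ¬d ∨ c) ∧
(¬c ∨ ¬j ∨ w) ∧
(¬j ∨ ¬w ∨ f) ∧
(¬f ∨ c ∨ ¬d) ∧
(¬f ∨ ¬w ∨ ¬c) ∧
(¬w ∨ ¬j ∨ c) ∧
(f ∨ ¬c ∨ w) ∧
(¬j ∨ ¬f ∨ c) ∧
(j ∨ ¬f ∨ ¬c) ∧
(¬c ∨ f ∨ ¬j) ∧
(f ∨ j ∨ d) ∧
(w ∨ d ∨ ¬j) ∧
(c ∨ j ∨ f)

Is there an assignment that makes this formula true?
No

No, the formula is not satisfiable.

No assignment of truth values to the variables can make all 30 clauses true simultaneously.

The formula is UNSAT (unsatisfiable).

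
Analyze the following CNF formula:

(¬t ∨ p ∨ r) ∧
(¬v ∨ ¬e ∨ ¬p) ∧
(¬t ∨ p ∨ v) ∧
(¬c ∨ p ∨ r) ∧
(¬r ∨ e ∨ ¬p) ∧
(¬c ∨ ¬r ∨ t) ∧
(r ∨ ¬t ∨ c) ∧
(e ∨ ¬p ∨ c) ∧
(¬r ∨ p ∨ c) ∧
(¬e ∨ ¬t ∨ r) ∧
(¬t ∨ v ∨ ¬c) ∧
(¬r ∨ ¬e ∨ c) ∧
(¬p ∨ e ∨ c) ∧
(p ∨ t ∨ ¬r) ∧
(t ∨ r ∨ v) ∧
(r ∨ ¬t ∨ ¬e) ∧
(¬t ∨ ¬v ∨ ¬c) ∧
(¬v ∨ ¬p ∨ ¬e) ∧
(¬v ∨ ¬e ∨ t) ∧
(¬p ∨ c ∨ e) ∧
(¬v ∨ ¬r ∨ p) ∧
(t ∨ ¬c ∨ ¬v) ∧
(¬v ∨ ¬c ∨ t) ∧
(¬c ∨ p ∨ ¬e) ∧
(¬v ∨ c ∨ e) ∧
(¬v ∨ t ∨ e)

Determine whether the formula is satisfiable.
No

No, the formula is not satisfiable.

No assignment of truth values to the variables can make all 26 clauses true simultaneously.

The formula is UNSAT (unsatisfiable).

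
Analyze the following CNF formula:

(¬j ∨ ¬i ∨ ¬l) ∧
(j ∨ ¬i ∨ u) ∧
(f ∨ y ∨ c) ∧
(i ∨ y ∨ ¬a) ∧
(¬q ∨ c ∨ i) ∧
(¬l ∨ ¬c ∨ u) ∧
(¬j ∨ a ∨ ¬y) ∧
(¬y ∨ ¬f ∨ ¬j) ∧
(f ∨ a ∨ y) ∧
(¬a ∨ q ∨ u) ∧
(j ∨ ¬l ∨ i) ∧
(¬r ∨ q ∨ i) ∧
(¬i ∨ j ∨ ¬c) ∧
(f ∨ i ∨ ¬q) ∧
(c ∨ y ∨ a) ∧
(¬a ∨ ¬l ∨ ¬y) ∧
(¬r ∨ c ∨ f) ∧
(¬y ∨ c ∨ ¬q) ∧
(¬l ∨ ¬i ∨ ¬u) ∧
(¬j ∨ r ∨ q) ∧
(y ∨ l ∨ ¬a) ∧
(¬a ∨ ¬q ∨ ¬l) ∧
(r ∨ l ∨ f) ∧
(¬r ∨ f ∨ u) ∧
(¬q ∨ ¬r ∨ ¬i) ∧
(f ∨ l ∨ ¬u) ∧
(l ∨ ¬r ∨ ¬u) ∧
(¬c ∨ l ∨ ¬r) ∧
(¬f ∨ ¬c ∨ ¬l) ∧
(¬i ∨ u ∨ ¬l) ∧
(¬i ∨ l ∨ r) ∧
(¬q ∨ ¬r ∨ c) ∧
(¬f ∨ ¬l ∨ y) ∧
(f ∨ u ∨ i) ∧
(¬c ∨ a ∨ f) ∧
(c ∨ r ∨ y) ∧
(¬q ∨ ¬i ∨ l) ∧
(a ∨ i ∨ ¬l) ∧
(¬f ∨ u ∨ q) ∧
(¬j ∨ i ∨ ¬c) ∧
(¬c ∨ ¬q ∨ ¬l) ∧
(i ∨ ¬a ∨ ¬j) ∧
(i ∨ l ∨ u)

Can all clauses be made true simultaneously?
Yes

Yes, the formula is satisfiable.

One satisfying assignment is: f=True, y=True, r=False, u=True, i=False, l=False, c=False, a=False, q=False, j=False

Verification: With this assignment, all 43 clauses evaluate to true.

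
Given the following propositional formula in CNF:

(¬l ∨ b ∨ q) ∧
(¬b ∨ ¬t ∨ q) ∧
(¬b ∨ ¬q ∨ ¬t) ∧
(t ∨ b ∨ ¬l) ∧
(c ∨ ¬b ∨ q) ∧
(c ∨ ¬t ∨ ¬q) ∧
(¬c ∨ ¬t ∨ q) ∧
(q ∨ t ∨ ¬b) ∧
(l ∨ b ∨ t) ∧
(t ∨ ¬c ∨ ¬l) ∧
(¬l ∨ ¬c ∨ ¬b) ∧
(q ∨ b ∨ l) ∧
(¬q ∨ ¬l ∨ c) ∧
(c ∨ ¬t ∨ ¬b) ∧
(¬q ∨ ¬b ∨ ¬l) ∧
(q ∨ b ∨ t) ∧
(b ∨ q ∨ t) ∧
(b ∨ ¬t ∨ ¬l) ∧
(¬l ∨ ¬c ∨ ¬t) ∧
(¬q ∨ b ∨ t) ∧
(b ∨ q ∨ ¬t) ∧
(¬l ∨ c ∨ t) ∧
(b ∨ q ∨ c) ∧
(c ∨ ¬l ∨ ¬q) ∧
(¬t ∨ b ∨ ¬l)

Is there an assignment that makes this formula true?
Yes

Yes, the formula is satisfiable.

One satisfying assignment is: b=False, c=True, l=False, t=True, q=True

Verification: With this assignment, all 25 clauses evaluate to true.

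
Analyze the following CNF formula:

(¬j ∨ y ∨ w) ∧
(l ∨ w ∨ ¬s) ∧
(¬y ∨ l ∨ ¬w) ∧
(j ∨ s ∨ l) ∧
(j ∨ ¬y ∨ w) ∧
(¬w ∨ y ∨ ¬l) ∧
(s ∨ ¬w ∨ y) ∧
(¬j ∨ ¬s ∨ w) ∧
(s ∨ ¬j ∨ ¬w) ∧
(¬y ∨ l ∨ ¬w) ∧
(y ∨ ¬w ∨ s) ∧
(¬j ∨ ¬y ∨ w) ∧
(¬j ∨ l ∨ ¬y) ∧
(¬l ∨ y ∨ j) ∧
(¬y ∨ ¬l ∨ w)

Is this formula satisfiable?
Yes

Yes, the formula is satisfiable.

One satisfying assignment is: y=False, l=False, s=True, w=True, j=False

Verification: With this assignment, all 15 clauses evaluate to true.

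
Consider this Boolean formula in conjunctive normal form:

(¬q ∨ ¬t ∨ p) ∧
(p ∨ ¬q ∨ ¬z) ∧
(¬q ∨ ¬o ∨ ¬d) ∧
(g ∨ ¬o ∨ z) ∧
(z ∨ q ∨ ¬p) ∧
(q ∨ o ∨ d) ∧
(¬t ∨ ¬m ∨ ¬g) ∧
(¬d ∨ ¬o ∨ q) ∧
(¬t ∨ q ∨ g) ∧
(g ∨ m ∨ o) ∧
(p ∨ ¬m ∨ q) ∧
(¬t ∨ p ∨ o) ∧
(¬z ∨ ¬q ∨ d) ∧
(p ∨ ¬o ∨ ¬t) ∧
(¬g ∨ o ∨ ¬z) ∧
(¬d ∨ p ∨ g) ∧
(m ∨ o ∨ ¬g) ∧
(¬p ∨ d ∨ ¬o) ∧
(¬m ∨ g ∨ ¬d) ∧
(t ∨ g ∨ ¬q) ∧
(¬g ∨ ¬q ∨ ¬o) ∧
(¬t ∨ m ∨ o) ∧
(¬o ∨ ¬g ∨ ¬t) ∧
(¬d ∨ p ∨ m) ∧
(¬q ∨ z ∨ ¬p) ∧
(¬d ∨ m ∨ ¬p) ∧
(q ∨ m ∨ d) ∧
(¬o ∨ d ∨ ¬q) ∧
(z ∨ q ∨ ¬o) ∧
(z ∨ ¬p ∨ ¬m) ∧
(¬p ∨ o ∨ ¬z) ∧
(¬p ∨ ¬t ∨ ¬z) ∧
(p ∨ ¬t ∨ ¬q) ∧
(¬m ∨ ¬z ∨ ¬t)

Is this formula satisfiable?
Yes

Yes, the formula is satisfiable.

One satisfying assignment is: d=True, m=True, z=False, g=True, q=True, o=False, t=False, p=False

Verification: With this assignment, all 34 clauses evaluate to true.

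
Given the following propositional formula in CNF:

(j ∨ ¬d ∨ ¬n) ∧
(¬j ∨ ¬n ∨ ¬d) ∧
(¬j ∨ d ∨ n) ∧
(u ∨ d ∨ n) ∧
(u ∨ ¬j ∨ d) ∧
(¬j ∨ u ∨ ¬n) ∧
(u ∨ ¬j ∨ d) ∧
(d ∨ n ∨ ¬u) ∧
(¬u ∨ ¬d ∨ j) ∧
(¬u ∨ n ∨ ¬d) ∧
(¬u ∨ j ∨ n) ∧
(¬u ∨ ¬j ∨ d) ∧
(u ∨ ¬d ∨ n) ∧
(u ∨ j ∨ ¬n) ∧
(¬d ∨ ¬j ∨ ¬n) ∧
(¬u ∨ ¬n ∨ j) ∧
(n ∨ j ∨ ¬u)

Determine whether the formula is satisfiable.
No

No, the formula is not satisfiable.

No assignment of truth values to the variables can make all 17 clauses true simultaneously.

The formula is UNSAT (unsatisfiable).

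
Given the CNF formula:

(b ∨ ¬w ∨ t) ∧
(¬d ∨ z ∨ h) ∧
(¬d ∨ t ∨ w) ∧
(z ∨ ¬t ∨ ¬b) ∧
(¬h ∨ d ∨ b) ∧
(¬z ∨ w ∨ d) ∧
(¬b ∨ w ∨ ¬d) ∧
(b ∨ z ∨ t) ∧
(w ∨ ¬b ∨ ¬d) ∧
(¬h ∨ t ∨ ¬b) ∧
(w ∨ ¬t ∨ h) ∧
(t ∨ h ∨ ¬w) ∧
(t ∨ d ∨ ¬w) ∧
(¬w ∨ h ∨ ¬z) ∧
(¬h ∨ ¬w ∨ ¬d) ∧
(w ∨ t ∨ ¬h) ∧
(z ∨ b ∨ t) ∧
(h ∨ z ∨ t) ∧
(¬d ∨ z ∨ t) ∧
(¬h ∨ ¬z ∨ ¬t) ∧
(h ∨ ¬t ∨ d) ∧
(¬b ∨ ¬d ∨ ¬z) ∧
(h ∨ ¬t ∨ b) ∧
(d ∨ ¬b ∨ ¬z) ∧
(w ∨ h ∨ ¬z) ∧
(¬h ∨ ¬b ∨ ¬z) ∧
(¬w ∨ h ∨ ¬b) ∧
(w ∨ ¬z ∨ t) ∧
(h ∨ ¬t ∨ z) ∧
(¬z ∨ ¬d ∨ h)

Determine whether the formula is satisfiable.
Yes

Yes, the formula is satisfiable.

One satisfying assignment is: t=True, z=False, w=False, b=False, d=True, h=True

Verification: With this assignment, all 30 clauses evaluate to true.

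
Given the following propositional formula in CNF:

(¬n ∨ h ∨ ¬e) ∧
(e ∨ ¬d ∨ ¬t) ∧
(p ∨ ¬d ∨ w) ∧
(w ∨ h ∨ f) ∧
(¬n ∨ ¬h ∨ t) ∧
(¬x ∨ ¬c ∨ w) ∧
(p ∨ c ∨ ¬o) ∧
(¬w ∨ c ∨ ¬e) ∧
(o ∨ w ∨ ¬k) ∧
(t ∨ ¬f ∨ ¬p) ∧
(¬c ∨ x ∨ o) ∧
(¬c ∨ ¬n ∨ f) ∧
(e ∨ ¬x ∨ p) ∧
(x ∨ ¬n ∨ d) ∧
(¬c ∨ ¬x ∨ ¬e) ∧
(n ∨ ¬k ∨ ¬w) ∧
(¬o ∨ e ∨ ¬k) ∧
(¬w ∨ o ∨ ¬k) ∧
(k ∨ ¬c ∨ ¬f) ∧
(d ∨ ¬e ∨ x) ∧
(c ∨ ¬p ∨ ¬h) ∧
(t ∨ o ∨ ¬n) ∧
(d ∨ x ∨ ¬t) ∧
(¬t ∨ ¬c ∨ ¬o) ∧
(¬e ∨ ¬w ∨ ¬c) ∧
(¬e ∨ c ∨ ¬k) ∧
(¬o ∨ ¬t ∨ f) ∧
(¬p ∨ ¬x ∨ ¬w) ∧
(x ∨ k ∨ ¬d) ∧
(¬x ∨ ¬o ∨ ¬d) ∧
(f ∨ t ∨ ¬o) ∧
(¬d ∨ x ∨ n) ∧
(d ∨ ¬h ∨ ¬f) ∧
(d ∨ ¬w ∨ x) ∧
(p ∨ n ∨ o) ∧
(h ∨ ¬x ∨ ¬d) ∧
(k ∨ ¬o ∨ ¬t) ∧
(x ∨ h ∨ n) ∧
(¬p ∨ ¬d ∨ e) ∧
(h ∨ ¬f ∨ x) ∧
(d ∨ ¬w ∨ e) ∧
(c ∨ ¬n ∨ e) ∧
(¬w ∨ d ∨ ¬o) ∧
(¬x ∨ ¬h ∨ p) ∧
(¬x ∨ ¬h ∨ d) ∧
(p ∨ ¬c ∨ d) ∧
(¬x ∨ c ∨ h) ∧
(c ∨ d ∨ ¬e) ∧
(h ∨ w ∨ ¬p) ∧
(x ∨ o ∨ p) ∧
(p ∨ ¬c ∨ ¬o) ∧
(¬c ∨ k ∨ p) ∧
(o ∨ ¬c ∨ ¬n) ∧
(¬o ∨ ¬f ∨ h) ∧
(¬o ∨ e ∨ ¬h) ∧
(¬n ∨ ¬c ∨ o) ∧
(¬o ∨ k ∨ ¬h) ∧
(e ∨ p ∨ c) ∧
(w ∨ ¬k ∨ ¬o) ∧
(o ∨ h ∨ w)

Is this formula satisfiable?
No

No, the formula is not satisfiable.

No assignment of truth values to the variables can make all 60 clauses true simultaneously.

The formula is UNSAT (unsatisfiable).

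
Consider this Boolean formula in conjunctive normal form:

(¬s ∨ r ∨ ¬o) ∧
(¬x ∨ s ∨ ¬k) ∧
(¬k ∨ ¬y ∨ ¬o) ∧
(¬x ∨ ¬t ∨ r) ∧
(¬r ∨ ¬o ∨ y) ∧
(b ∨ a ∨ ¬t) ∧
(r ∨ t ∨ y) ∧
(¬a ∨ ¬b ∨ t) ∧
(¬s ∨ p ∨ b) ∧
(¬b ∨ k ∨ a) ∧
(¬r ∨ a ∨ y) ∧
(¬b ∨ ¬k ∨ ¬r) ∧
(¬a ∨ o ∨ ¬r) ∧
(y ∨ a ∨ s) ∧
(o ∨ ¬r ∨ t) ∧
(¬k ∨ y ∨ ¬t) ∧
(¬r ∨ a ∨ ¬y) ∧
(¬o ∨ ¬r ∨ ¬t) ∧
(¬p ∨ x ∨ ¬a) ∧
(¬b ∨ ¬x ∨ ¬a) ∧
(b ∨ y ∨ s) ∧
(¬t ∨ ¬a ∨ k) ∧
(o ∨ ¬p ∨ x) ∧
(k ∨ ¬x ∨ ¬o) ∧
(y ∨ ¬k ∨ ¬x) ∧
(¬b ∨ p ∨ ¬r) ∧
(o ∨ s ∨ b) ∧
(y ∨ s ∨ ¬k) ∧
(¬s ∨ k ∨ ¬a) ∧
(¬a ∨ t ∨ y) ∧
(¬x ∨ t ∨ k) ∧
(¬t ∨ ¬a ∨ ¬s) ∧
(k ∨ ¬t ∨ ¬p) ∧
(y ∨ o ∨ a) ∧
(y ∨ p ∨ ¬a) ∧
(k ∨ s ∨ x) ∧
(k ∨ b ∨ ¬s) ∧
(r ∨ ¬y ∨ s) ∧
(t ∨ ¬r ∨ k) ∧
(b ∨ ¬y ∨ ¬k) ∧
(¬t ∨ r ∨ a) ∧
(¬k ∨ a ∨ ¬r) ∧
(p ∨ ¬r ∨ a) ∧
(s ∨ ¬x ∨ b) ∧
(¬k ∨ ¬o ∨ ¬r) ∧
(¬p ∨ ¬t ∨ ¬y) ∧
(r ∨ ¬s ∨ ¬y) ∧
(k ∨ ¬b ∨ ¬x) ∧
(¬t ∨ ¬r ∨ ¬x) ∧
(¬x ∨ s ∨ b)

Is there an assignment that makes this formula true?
No

No, the formula is not satisfiable.

No assignment of truth values to the variables can make all 50 clauses true simultaneously.

The formula is UNSAT (unsatisfiable).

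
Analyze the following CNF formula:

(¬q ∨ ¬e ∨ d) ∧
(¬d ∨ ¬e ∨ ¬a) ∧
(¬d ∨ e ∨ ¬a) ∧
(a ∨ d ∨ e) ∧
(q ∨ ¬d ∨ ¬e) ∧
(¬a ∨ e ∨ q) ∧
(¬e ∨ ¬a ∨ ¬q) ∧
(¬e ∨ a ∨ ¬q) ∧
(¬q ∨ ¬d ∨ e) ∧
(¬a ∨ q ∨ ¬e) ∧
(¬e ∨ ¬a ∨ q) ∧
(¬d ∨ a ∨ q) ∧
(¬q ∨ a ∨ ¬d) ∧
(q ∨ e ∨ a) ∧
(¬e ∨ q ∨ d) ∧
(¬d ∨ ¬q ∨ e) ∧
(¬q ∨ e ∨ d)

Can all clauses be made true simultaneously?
No

No, the formula is not satisfiable.

No assignment of truth values to the variables can make all 17 clauses true simultaneously.

The formula is UNSAT (unsatisfiable).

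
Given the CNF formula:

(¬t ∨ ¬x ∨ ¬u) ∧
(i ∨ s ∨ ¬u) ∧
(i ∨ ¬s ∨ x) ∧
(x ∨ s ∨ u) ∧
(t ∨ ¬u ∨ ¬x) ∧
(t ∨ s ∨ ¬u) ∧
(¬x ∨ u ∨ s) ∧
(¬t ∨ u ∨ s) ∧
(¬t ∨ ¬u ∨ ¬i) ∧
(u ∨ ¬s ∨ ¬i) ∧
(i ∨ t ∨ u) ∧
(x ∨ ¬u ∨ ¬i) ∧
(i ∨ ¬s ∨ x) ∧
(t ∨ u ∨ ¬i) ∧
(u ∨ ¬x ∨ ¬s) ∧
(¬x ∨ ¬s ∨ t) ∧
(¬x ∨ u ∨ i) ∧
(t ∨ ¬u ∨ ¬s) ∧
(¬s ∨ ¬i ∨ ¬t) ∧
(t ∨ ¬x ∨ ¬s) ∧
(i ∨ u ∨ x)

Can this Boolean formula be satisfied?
No

No, the formula is not satisfiable.

No assignment of truth values to the variables can make all 21 clauses true simultaneously.

The formula is UNSAT (unsatisfiable).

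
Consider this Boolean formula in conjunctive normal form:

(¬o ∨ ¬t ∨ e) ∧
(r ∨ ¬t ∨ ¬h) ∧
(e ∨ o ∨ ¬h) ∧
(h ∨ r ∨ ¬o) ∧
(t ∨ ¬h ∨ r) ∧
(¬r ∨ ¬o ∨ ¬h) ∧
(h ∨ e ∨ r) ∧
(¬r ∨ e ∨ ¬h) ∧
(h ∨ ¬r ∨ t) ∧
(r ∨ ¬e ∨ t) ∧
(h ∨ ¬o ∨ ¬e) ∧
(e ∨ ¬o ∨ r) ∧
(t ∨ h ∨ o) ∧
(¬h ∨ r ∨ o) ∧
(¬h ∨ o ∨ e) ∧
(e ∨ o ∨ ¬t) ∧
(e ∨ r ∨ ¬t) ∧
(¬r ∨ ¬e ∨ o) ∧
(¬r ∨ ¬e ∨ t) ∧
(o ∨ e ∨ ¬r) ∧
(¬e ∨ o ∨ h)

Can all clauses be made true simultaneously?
No

No, the formula is not satisfiable.

No assignment of truth values to the variables can make all 21 clauses true simultaneously.

The formula is UNSAT (unsatisfiable).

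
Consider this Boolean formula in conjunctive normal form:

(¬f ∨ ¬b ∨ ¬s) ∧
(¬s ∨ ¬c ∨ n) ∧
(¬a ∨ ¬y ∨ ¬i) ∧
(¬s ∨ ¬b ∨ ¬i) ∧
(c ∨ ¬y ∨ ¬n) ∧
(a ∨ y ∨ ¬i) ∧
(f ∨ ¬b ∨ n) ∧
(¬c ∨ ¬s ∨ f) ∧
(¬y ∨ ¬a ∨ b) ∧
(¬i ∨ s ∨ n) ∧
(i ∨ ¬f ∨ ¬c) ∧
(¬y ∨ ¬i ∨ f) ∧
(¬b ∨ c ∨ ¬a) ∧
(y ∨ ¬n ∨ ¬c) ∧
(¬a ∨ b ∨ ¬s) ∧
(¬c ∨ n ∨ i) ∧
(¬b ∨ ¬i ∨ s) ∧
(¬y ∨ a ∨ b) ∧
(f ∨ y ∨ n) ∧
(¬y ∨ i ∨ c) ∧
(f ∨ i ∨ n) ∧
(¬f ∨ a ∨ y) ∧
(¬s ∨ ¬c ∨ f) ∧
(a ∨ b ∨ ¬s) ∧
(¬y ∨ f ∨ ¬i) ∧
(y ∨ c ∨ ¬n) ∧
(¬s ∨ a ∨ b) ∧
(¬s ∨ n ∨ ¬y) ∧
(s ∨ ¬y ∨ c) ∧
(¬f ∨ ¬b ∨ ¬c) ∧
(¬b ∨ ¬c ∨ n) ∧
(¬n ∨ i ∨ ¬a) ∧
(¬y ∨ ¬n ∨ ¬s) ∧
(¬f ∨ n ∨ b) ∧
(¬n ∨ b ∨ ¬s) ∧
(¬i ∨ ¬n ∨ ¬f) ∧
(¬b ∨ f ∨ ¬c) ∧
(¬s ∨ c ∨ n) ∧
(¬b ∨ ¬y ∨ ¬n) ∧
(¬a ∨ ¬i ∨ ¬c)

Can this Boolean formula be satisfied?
No

No, the formula is not satisfiable.

No assignment of truth values to the variables can make all 40 clauses true simultaneously.

The formula is UNSAT (unsatisfiable).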